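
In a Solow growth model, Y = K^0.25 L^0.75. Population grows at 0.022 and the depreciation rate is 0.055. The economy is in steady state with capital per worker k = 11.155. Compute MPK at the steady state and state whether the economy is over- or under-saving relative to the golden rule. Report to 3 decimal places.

over-saving; MPK ≈ 0.041

Break-even investment rate: n + δ = 0.022 + 0.055 = 0.077.
MPK = 0.25·k^(0.25−1) = 0.25·11.155^(-0.75) ≈ 0.0410.
MPK < 0.077, so the economy is dynamically inefficient (over-saving).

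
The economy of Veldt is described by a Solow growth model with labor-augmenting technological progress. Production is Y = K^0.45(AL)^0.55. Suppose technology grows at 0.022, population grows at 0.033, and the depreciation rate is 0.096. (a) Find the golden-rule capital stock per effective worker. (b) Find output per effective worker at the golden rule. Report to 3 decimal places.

(a) k_gold ≈ 7.282; (b) y_gold ≈ 2.443

Capital per effective worker breaks even when investment replaces (n + g + δ)·k; here n + g + δ = 0.151.
Golden rule sets MPK = n+g+δ: 0.45·k^(0.45−1) = 0.151, so k_gold = (0.45/0.151)^(1/0.55) ≈ 7.2819.
y_gold = 7.2819^0.45 ≈ 2.4435.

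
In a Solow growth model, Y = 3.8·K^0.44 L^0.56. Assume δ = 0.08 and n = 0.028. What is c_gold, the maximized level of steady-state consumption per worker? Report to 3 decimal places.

c_gold ≈ 18.316

Capital per worker breaks even when investment replaces (n + δ)·k; here n + δ = 0.108.
Maximizing c = f(k) − (n+δ)·k gives f'(k) = n+δ, i.e. 0.44·3.8·k^(0.44−1) = 0.108, so k_gold = (0.44·3.8/0.108)^(1/0.56) ≈ 133.2494.
y_gold = 3.8·133.2494^0.44 ≈ 32.7067.
c_gold = y_gold − (n+δ)·k_gold = 32.7067 − 0.108·133.2494 ≈ 18.3157.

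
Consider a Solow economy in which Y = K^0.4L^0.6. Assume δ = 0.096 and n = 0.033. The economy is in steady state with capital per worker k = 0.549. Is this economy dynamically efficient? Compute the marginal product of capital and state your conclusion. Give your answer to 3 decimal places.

Capital per worker breaks even when investment replaces (n + δ)·k; here n + δ = 0.129.
MPK = 0.4·k^(0.4−1) = 0.4·0.549^(-0.6) ≈ 0.5732.
MPK > 0.129, so the economy is dynamically efficient (under-saving).

dynamically efficient; MPK ≈ 0.573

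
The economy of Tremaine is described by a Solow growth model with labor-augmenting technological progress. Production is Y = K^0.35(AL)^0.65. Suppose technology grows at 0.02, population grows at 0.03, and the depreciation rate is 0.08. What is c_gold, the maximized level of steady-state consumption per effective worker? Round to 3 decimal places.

Break-even investment rate: n + g + δ = 0.03 + 0.02 + 0.08 = 0.13.
At the golden rule the marginal product of capital equals n+g+δ: 0.35·k^(0.35−1) = 0.13. Solving, k_gold = (0.35/0.13)^(1/0.65) ≈ 4.5891.
y_gold = 4.5891^0.35 ≈ 1.7045.
c_gold = y_gold − (n+g+δ)·k_gold = 1.7045 − 0.13·4.5891 ≈ 1.1079.

c_gold ≈ 1.108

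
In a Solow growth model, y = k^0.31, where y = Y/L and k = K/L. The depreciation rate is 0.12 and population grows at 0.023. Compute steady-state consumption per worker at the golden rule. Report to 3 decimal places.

n + δ = 0.023 + 0.12 = 0.143.
Setting f'(k) = n+δ gives 0.31·k^(0.31−1) = 0.143, hence k_gold = (0.31/0.143)^(1/0.69) ≈ 3.0690.
y_gold = 3.0690^0.31 ≈ 1.4157.
c_gold = y_gold − (n+δ)·k_gold = 1.4157 − 0.143·3.0690 ≈ 0.9768.

c_gold ≈ 0.977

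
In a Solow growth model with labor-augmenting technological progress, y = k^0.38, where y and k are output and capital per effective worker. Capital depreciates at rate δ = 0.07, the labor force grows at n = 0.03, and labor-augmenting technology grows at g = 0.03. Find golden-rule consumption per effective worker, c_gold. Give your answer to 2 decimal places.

The effective depreciation rate is n + g + δ = 0.03 + 0.03 + 0.07 = 0.13.
Golden rule sets MPK = n+g+δ: 0.38·k^(0.38−1) = 0.13, so k_gold = (0.38/0.13)^(1/0.62) ≈ 5.6410.
y_gold = 5.6410^0.38 ≈ 1.9298.
c_gold = y_gold − (n+g+δ)·k_gold = 1.9298 − 0.13·5.6410 ≈ 1.1965.

c_gold ≈ 1.20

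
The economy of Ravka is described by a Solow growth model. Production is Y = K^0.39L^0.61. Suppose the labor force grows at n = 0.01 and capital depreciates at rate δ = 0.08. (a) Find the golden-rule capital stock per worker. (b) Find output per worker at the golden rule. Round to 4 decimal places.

Capital per worker breaks even when investment replaces (n + δ)·k; here n + δ = 0.09.
Golden rule sets MPK = n+δ: 0.39·k^(0.39−1) = 0.09, so k_gold = (0.39/0.09)^(1/0.61) ≈ 11.0655.
y_gold = 11.0655^0.39 ≈ 2.5536.

(a) k_gold ≈ 11.0655; (b) y_gold ≈ 2.5536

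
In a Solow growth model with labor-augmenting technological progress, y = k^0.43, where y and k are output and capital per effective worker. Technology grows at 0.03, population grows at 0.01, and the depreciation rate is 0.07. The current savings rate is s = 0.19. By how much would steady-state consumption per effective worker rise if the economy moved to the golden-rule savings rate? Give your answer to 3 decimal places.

Δc ≈ 0.371

Capital per effective worker breaks even when investment replaces (n + g + δ)·k; here n + g + δ = 0.11.
Current steady state (s = 0.19): k* = (0.19/0.11)^(1/0.57) ≈ 2.6087, y* = 2.6087^0.43 ≈ 1.5103, c* = (1−0.19)·1.5103 ≈ 1.2233.
Setting f'(k) = n+g+δ gives 0.43·k^(0.43−1) = 0.11, hence k_gold = (0.43/0.11)^(1/0.57) ≈ 10.9328.
y_gold = 10.9328^0.43 ≈ 2.7968, c_gold = y_gold − 0.11·k_gold ≈ 1.5941.
Gain: Δc = 1.5941 − 1.2233 ≈ 0.3708.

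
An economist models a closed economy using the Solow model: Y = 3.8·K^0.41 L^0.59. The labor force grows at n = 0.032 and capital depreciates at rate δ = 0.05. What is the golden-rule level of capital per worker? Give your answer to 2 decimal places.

The effective depreciation rate is n + δ = 0.032 + 0.05 = 0.082.
Maximizing c = f(k) − (n+δ)·k gives f'(k) = n+δ, i.e. 0.41·3.8·k^(0.41−1) = 0.082, so k_gold = (0.41·3.8/0.082)^(1/0.59) ≈ 147.0209.

k_gold ≈ 147.02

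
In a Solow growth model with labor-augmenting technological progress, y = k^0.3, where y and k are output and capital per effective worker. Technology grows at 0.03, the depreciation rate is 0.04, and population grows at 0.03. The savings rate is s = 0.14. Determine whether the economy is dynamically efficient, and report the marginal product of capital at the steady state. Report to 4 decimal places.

The effective depreciation rate is n + g + δ = 0.03 + 0.03 + 0.04 = 0.1.
Steady-state k*: s·k^0.3 = 0.1·k gives k* = (0.14/0.1)^(1/0.7) ≈ 1.6172.
MPK = 0.3·1.6172^(-0.7) ≈ 0.2143.
MPK > n+g+δ = 0.1, so the economy is dynamically efficient (under-saving).

dynamically efficient; MPK ≈ 0.2143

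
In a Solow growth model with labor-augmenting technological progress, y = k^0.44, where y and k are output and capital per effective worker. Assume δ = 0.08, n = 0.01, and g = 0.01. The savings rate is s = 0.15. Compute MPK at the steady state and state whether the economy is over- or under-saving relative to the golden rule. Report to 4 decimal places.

under-saving; MPK ≈ 0.2933

Break-even investment rate: n + g + δ = 0.01 + 0.01 + 0.08 = 0.1.
Steady-state k*: s·k^0.44 = 0.1·k gives k* = (0.15/0.1)^(1/0.56) ≈ 2.0628.
MPK = 0.44·2.0628^(-0.56) ≈ 0.2933.
MPK > n+g+δ = 0.1, so the economy is dynamically efficient (under-saving).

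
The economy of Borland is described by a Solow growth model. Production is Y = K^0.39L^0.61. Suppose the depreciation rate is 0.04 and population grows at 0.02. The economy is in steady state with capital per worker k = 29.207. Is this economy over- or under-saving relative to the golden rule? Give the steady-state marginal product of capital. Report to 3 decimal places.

over-saving; MPK ≈ 0.050

Capital per worker breaks even when investment replaces (n + δ)·k; here n + δ = 0.06.
MPK = 0.39·k^(0.39−1) = 0.39·29.207^(-0.61) ≈ 0.0498.
MPK < 0.06, so the economy is dynamically inefficient (over-saving).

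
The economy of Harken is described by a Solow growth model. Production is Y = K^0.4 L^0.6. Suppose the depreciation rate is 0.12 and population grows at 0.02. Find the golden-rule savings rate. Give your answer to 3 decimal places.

Break-even investment rate: n + δ = 0.02 + 0.12 = 0.14.
At the golden rule MPK = n+δ, and in any Cobb-Douglas steady state s = (n+δ)·k/y = MPK·k/y = capital's share 0.4.

s_gold = 0.400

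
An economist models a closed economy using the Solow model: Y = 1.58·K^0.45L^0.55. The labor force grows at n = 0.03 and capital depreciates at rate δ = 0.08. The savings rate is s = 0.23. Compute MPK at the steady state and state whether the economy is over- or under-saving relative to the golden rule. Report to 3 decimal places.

under-saving; MPK ≈ 0.215

The effective depreciation rate is n + δ = 0.03 + 0.08 = 0.11.
Steady-state k*: s·A·k^0.45 = 0.11·k gives k* = (0.23·1.58/0.11)^(1/0.55) ≈ 8.7826.
MPK = 0.45·1.58·8.7826^(-0.55) ≈ 0.2152.
MPK > n+δ = 0.11, so the economy is dynamically efficient (under-saving).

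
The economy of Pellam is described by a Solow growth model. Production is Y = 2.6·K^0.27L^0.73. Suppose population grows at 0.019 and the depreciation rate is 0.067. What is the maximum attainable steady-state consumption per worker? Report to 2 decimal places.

c_gold ≈ 4.13

The effective depreciation rate is n + δ = 0.019 + 0.067 = 0.086.
Setting f'(k) = n+δ gives 0.27·2.6·k^(0.27−1) = 0.086, hence k_gold = (0.27·2.6/0.086)^(1/0.73) ≈ 17.7457.
y_gold = 2.6·17.7457^0.27 ≈ 5.6523.
c_gold = y_gold − (n+δ)·k_gold = 5.6523 − 0.086·17.7457 ≈ 4.1262.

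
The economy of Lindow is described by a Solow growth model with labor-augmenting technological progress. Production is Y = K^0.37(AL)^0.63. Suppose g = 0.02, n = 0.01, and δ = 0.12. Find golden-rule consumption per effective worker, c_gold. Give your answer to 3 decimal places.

c_gold ≈ 1.071

n + g + δ = 0.01 + 0.02 + 0.12 = 0.15.
Setting f'(k) = n+g+δ gives 0.37·k^(0.37−1) = 0.15, hence k_gold = (0.37/0.15)^(1/0.63) ≈ 4.1918.
y_gold = 4.1918^0.37 ≈ 1.6994.
c_gold = y_gold − (n+g+δ)·k_gold = 1.6994 − 0.15·4.1918 ≈ 1.0706.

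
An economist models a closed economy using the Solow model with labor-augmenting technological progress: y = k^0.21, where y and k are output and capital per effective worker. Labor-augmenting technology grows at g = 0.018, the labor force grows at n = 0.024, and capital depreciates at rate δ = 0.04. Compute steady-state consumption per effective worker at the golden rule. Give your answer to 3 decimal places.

n + g + δ = 0.024 + 0.018 + 0.04 = 0.082.
Maximizing c = f(k) − (n+g+δ)·k gives f'(k) = n+g+δ, i.e. 0.21·k^(0.21−1) = 0.082, so k_gold = (0.21/0.082)^(1/0.79) ≈ 3.2883.
y_gold = 3.2883^0.21 ≈ 1.2840.
c_gold = y_gold − (n+g+δ)·k_gold = 1.2840 − 0.082·3.2883 ≈ 1.0144.

c_gold ≈ 1.014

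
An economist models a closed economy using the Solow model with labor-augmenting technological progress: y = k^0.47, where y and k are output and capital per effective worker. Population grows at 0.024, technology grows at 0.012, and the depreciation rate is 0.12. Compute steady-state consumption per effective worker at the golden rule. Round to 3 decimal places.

c_gold ≈ 1.409

The effective depreciation rate is n + g + δ = 0.024 + 0.012 + 0.12 = 0.156.
Golden rule sets MPK = n+g+δ: 0.47·k^(0.47−1) = 0.156, so k_gold = (0.47/0.156)^(1/0.53) ≈ 8.0117.
y_gold = 8.0117^0.47 ≈ 2.6592.
c_gold = y_gold − (n+g+δ)·k_gold = 2.6592 − 0.156·8.0117 ≈ 1.4094.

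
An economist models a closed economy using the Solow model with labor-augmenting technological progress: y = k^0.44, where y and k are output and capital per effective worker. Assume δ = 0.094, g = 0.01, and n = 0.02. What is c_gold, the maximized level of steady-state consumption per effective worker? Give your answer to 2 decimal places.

c_gold ≈ 1.51

n + g + δ = 0.02 + 0.01 + 0.094 = 0.124.
Setting f'(k) = n+g+δ gives 0.44·k^(0.44−1) = 0.124, hence k_gold = (0.44/0.124)^(1/0.56) ≈ 9.5984.
y_gold = 9.5984^0.44 ≈ 2.7050.
c_gold = y_gold − (n+g+δ)·k_gold = 2.7050 − 0.124·9.5984 ≈ 1.5148.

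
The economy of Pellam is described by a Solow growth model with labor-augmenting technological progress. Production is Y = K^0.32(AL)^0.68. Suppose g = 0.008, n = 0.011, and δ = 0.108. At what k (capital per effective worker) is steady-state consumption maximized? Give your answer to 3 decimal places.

k_gold ≈ 3.892

Break-even investment rate: n + g + δ = 0.011 + 0.008 + 0.108 = 0.127.
Golden rule sets MPK = n+g+δ: 0.32·k^(0.32−1) = 0.127, so k_gold = (0.32/0.127)^(1/0.68) ≈ 3.8924.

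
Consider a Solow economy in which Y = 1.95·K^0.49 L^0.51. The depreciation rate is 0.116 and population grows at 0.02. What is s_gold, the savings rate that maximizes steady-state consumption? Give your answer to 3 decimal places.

s_gold = 0.490

Capital per worker breaks even when investment replaces (n + δ)·k; here n + δ = 0.136.
At the golden rule MPK = n+δ, and in any Cobb-Douglas steady state s = (n+δ)·k/y = MPK·k/y = capital's share 0.49.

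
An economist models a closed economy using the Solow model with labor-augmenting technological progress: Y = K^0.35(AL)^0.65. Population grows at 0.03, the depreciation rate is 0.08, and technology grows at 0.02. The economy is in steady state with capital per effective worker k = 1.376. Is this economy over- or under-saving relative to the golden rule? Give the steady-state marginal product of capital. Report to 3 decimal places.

Capital per effective worker breaks even when investment replaces (n + g + δ)·k; here n + g + δ = 0.13.
MPK = 0.35·k^(0.35−1) = 0.35·1.376^(-0.65) ≈ 0.2844.
MPK > 0.13, so the economy is dynamically efficient (under-saving).

under-saving; MPK ≈ 0.284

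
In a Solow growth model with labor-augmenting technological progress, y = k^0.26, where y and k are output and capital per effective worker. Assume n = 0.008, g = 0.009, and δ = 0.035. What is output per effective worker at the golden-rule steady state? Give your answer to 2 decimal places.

y_gold ≈ 1.76

Break-even investment rate: n + g + δ = 0.008 + 0.009 + 0.035 = 0.052.
Setting f'(k) = n+g+δ gives 0.26·k^(0.26−1) = 0.052, hence k_gold = (0.26/0.052)^(1/0.74) ≈ 8.8014.
Output: y_gold = k_gold^0.26 = 8.8014^0.26 ≈ 1.7603.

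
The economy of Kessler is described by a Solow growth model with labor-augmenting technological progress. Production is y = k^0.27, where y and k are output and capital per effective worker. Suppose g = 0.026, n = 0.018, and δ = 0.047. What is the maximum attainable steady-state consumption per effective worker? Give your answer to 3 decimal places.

n + g + δ = 0.018 + 0.026 + 0.047 = 0.091.
Maximizing c = f(k) − (n+g+δ)·k gives f'(k) = n+g+δ, i.e. 0.27·k^(0.27−1) = 0.091, so k_gold = (0.27/0.091)^(1/0.73) ≈ 4.4363.
y_gold = 4.4363^0.27 ≈ 1.4952.
c_gold = y_gold − (n+g+δ)·k_gold = 1.4952 − 0.091·4.4363 ≈ 1.0915.

c_gold ≈ 1.091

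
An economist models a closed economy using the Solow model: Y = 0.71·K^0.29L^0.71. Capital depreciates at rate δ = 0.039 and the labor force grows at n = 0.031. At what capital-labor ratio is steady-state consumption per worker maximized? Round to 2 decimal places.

Capital per worker breaks even when investment replaces (n + δ)·k; here n + δ = 0.07.
Maximizing c = f(k) − (n+δ)·k gives f'(k) = n+δ, i.e. 0.29·0.71·k^(0.29−1) = 0.07, so k_gold = (0.29·0.71/0.07)^(1/0.71) ≈ 4.5703.

k_gold ≈ 4.57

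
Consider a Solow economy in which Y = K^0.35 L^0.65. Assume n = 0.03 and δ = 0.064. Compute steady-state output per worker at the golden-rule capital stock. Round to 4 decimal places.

y_gold ≈ 2.0297

Break-even investment rate: n + δ = 0.03 + 0.064 = 0.094.
Maximizing c = f(k) − (n+δ)·k gives f'(k) = n+δ, i.e. 0.35·k^(0.35−1) = 0.094, so k_gold = (0.35/0.094)^(1/0.65) ≈ 7.5573.
Output: y_gold = k_gold^0.35 = 7.5573^0.35 ≈ 2.0297.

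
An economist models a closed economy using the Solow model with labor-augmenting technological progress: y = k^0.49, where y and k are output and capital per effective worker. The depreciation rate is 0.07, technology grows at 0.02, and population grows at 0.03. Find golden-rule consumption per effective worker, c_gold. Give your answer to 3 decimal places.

c_gold ≈ 1.971

Break-even investment rate: n + g + δ = 0.03 + 0.02 + 0.07 = 0.12.
Golden rule sets MPK = n+g+δ: 0.49·k^(0.49−1) = 0.12, so k_gold = (0.49/0.12)^(1/0.51) ≈ 15.7786.
y_gold = 15.7786^0.49 ≈ 3.8641.
c_gold = y_gold − (n+g+δ)·k_gold = 3.8641 − 0.12·15.7786 ≈ 1.9707.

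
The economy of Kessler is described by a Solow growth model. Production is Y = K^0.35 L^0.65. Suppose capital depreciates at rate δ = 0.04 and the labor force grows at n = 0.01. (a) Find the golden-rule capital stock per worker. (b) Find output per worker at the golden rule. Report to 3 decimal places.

(a) k_gold ≈ 19.960; (b) y_gold ≈ 2.851

The effective depreciation rate is n + δ = 0.01 + 0.04 = 0.05.
Maximizing c = f(k) − (n+δ)·k gives f'(k) = n+δ, i.e. 0.35·k^(0.35−1) = 0.05, so k_gold = (0.35/0.05)^(1/0.65) ≈ 19.9596.
y_gold = 19.9596^0.35 ≈ 2.8514.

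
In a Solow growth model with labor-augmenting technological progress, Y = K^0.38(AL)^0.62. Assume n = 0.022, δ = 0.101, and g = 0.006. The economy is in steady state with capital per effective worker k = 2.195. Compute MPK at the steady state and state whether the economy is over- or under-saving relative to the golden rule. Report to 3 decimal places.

under-saving; MPK ≈ 0.233

n + g + δ = 0.022 + 0.006 + 0.101 = 0.129.
MPK = 0.38·k^(0.38−1) = 0.38·2.195^(-0.62) ≈ 0.2334.
MPK > 0.129, so the economy is dynamically efficient (under-saving).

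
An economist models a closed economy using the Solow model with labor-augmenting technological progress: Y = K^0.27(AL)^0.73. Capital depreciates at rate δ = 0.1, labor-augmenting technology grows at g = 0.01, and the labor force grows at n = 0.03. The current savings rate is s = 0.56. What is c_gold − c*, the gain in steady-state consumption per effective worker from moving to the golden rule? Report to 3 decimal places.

Δc ≈ 0.196

The effective depreciation rate is n + g + δ = 0.03 + 0.01 + 0.1 = 0.14.
Current steady state (s = 0.56): k* = (0.56/0.14)^(1/0.73) ≈ 6.6794, y* = 6.6794^0.27 ≈ 1.6699, c* = (1−0.56)·1.6699 ≈ 0.7347.
At the golden rule the marginal product of capital equals n+g+δ: 0.27·k^(0.27−1) = 0.14. Solving, k_gold = (0.27/0.14)^(1/0.73) ≈ 2.4589.
y_gold = 2.4589^0.27 ≈ 1.2750, c_gold = y_gold − 0.14·k_gold ≈ 0.9307.
Gain: Δc = 0.9307 − 0.7347 ≈ 0.1960.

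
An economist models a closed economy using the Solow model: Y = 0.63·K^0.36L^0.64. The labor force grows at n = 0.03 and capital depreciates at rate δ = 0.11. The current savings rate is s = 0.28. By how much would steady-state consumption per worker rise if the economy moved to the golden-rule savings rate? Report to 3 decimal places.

n + δ = 0.03 + 0.11 = 0.14.
Current steady state (s = 0.28): k* = (0.28·0.63/0.14)^(1/0.64) ≈ 1.4349, y* = 0.63·1.4349^0.36 ≈ 0.7175, c* = (1−0.28)·0.7175 ≈ 0.5166.
Maximizing c = f(k) − (n+δ)·k gives f'(k) = n+δ, i.e. 0.36·0.63·k^(0.36−1) = 0.14, so k_gold = (0.36·0.63/0.14)^(1/0.64) ≈ 2.1250.
y_gold = 0.63·2.1250^0.36 ≈ 0.8264, c_gold = y_gold − 0.14·k_gold ≈ 0.5289.
Gain: Δc = 0.5289 − 0.5166 ≈ 0.0123.

Δc ≈ 0.012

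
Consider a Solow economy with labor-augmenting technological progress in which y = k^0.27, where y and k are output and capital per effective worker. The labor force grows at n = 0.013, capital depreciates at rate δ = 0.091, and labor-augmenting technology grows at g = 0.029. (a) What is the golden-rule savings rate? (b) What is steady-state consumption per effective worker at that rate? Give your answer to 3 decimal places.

(a) s_gold = 0.270; (b) c_gold ≈ 0.949

n + g + δ = 0.013 + 0.029 + 0.091 = 0.133.
For Cobb-Douglas, s_gold equals capital's share: s_gold = 0.27.
Setting f'(k) = n+g+δ gives 0.27·k^(0.27−1) = 0.133, hence k_gold = (0.27/0.133)^(1/0.73) ≈ 2.6378.
y_gold = 2.6378^0.27 ≈ 1.2994; c_gold = (1−0.27)·y_gold ≈ 0.9485.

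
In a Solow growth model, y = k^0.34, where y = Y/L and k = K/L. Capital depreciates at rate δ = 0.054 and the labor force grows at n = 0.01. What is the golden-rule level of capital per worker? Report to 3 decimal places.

k_gold ≈ 12.559

n + δ = 0.01 + 0.054 = 0.064.
Golden rule sets MPK = n+δ: 0.34·k^(0.34−1) = 0.064, so k_gold = (0.34/0.064)^(1/0.66) ≈ 12.5585.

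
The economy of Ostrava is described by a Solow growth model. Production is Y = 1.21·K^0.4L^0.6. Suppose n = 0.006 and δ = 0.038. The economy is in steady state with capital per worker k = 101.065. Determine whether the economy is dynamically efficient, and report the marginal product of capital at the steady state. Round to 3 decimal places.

Capital per worker breaks even when investment replaces (n + δ)·k; here n + δ = 0.044.
MPK = 0.4·1.21·k^(0.4−1) = 0.4·1.21·101.065^(-0.6) ≈ 0.0303.
MPK < 0.044, so the economy is dynamically inefficient (over-saving).

dynamically inefficient; MPK ≈ 0.030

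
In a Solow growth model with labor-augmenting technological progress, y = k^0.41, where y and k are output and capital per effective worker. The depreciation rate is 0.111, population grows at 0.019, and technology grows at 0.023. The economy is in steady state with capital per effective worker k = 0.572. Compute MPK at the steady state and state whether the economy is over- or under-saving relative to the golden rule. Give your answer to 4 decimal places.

Capital per effective worker breaks even when investment replaces (n + g + δ)·k; here n + g + δ = 0.153.
MPK = 0.41·k^(0.41−1) = 0.41·0.572^(-0.59) ≈ 0.5701.
MPK > 0.153, so the economy is dynamically efficient (under-saving).

under-saving; MPK ≈ 0.5701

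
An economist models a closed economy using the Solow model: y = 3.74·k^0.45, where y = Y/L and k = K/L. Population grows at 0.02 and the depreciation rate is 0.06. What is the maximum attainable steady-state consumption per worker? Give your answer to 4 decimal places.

c_gold ≈ 24.8705

The effective depreciation rate is n + δ = 0.02 + 0.06 = 0.08.
At the golden rule the marginal product of capital equals n+δ: 0.45·3.74·k^(0.45−1) = 0.08. Solving, k_gold = (0.45·3.74/0.08)^(1/0.55) ≈ 254.3571.
y_gold = 3.74·254.3571^0.45 ≈ 45.2190.
c_gold = y_gold − (n+δ)·k_gold = 45.2190 − 0.08·254.3571 ≈ 24.8705.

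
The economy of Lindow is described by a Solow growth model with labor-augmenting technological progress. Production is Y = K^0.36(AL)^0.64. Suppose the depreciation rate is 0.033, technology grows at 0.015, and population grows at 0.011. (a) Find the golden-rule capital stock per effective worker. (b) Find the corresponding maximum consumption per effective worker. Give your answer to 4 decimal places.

(a) k_gold ≈ 16.8759; (b) c_gold ≈ 1.7701

n + g + δ = 0.011 + 0.015 + 0.033 = 0.059.
Setting f'(k) = n+g+δ gives 0.36·k^(0.36−1) = 0.059, hence k_gold = (0.36/0.059)^(1/0.64) ≈ 16.8759.
y_gold = 16.8759^0.36 ≈ 2.7658; c_gold = y_gold − 0.059·k_gold ≈ 1.7701.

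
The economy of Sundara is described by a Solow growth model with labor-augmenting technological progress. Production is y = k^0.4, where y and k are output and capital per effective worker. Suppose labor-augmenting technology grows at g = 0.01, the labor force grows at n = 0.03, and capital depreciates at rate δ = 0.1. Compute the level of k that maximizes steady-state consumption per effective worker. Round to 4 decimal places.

Capital per effective worker breaks even when investment replaces (n + g + δ)·k; here n + g + δ = 0.14.
Maximizing c = f(k) − (n+g+δ)·k gives f'(k) = n+g+δ, i.e. 0.4·k^(0.4−1) = 0.14, so k_gold = (0.4/0.14)^(1/0.6) ≈ 5.7529.

k_gold ≈ 5.7529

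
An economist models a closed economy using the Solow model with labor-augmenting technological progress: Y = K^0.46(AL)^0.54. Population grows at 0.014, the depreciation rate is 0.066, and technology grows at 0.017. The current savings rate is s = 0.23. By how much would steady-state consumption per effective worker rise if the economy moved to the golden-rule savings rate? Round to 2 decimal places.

Capital per effective worker breaks even when investment replaces (n + g + δ)·k; here n + g + δ = 0.097.
Current steady state (s = 0.23): k* = (0.23/0.097)^(1/0.54) ≈ 4.9472, y* = 4.9472^0.46 ≈ 2.0864, c* = (1−0.23)·2.0864 ≈ 1.6066.
At the golden rule the marginal product of capital equals n+g+δ: 0.46·k^(0.46−1) = 0.097. Solving, k_gold = (0.46/0.097)^(1/0.54) ≈ 17.8577.
y_gold = 17.8577^0.46 ≈ 3.7657, c_gold = y_gold − 0.097·k_gold ≈ 2.0335.
Gain: Δc = 2.0335 − 1.6066 ≈ 0.4269.

Δc ≈ 0.43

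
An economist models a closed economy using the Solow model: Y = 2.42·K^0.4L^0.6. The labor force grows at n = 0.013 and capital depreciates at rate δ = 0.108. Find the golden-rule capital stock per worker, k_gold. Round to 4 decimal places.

n + δ = 0.013 + 0.108 = 0.121.
Golden rule sets MPK = n+δ: 0.4·2.42·k^(0.4−1) = 0.121, so k_gold = (0.4·2.42/0.121)^(1/0.6) ≈ 32.0000.

k_gold ≈ 32.0000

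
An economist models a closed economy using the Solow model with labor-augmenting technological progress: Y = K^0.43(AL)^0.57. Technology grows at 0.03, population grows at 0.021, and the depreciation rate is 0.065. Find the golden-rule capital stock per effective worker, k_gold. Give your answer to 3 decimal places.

Capital per effective worker breaks even when investment replaces (n + g + δ)·k; here n + g + δ = 0.116.
At the golden rule the marginal product of capital equals n+g+δ: 0.43·k^(0.43−1) = 0.116. Solving, k_gold = (0.43/0.116)^(1/0.57) ≈ 9.9601.

k_gold ≈ 9.960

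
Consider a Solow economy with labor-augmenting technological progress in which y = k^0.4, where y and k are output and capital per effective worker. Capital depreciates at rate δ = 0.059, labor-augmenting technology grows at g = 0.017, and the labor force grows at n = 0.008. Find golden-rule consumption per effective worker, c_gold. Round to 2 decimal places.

c_gold ≈ 1.70

n + g + δ = 0.008 + 0.017 + 0.059 = 0.084.
Golden rule sets MPK = n+g+δ: 0.4·k^(0.4−1) = 0.084, so k_gold = (0.4/0.084)^(1/0.6) ≈ 13.4783.
y_gold = 13.4783^0.4 ≈ 2.8304.
c_gold = y_gold − (n+g+δ)·k_gold = 2.8304 − 0.084·13.4783 ≈ 1.6983.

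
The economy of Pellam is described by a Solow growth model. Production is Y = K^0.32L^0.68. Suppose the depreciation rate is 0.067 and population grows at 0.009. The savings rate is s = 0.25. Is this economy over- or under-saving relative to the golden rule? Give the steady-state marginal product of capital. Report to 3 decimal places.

under-saving; MPK ≈ 0.097

n + δ = 0.009 + 0.067 = 0.076.
Steady-state k*: s·k^0.32 = 0.076·k gives k* = (0.25/0.076)^(1/0.68) ≈ 5.7608.
MPK = 0.32·5.7608^(-0.68) ≈ 0.0973.
MPK > n+δ = 0.076, so the economy is dynamically efficient (under-saving).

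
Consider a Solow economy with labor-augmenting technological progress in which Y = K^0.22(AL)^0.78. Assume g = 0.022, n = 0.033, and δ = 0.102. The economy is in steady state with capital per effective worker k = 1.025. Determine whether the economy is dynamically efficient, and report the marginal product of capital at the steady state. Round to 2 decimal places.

dynamically efficient; MPK ≈ 0.22

Capital per effective worker breaks even when investment replaces (n + g + δ)·k; here n + g + δ = 0.157.
MPK = 0.22·k^(0.22−1) = 0.22·1.025^(-0.78) ≈ 0.2158.
MPK > 0.157, so the economy is dynamically efficient (under-saving).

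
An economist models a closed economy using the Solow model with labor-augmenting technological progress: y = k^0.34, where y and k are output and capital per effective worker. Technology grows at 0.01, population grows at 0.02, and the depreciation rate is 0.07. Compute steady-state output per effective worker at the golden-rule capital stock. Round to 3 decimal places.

y_gold ≈ 1.878

Capital per effective worker breaks even when investment replaces (n + g + δ)·k; here n + g + δ = 0.1.
Maximizing c = f(k) − (n+g+δ)·k gives f'(k) = n+g+δ, i.e. 0.34·k^(0.34−1) = 0.1, so k_gold = (0.34/0.1)^(1/0.66) ≈ 6.3866.
Output: y_gold = k_gold^0.34 = 6.3866^0.34 ≈ 1.8784.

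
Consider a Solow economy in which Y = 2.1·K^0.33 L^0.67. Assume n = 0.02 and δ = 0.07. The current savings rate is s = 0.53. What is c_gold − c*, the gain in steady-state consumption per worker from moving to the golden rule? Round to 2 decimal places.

Capital per worker breaks even when investment replaces (n + δ)·k; here n + δ = 0.09.
Current steady state (s = 0.53): k* = (0.53·2.1/0.09)^(1/0.67) ≈ 42.6803, y* = 2.1·42.6803^0.33 ≈ 7.2476, c* = (1−0.53)·7.2476 ≈ 3.4064.
Golden rule sets MPK = n+δ: 0.33·2.1·k^(0.33−1) = 0.09, so k_gold = (0.33·2.1/0.09)^(1/0.67) ≈ 21.0436.
y_gold = 2.1·21.0436^0.33 ≈ 5.7392, c_gold = y_gold − 0.09·k_gold ≈ 3.8452.
Gain: Δc = 3.8452 − 3.4064 ≈ 0.4389.

Δc ≈ 0.44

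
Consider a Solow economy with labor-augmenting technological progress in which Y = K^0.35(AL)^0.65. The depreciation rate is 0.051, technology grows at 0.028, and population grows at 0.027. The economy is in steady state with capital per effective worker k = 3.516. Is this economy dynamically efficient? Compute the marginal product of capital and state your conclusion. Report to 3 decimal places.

The effective depreciation rate is n + g + δ = 0.027 + 0.028 + 0.051 = 0.106.
MPK = 0.35·k^(0.35−1) = 0.35·3.516^(-0.65) ≈ 0.1546.
MPK > 0.106, so the economy is dynamically efficient (under-saving).

dynamically efficient; MPK ≈ 0.155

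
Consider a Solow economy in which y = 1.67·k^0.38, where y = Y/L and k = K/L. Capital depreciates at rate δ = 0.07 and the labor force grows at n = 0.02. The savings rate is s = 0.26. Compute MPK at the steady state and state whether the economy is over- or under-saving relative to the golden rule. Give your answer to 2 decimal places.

under-saving; MPK ≈ 0.13

Break-even investment rate: n + δ = 0.02 + 0.07 = 0.09.
Steady-state k*: s·A·k^0.38 = 0.09·k gives k* = (0.26·1.67/0.09)^(1/0.62) ≈ 12.6571.
MPK = 0.38·1.67·12.6571^(-0.62) ≈ 0.1315.
MPK > n+δ = 0.09, so the economy is dynamically efficient (under-saving).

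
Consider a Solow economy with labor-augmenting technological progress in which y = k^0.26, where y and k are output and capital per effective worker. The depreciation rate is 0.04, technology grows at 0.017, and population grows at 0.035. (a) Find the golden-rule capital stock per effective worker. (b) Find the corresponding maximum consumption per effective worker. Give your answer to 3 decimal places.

(a) k_gold ≈ 4.071; (b) c_gold ≈ 1.066

The effective depreciation rate is n + g + δ = 0.035 + 0.017 + 0.04 = 0.092.
Golden rule sets MPK = n+g+δ: 0.26·k^(0.26−1) = 0.092, so k_gold = (0.26/0.092)^(1/0.74) ≈ 4.0711.
y_gold = 4.0711^0.26 ≈ 1.4405; c_gold = y_gold − 0.092·k_gold ≈ 1.0660.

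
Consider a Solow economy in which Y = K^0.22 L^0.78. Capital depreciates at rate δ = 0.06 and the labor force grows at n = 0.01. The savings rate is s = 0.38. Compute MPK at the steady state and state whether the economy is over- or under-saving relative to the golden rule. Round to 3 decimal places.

over-saving; MPK ≈ 0.041

Break-even investment rate: n + δ = 0.01 + 0.06 = 0.07.
Steady-state k*: s·k^0.22 = 0.07·k gives k* = (0.38/0.07)^(1/0.78) ≈ 8.7479.
MPK = 0.22·8.7479^(-0.78) ≈ 0.0405.
MPK < n+δ = 0.07, so the economy is dynamically inefficient (over-saving).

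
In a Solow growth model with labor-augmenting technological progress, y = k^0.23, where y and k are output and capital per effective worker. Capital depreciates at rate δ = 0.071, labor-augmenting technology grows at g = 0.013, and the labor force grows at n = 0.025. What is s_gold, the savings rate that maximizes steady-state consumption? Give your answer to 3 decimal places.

s_gold = 0.230

Break-even investment rate: n + g + δ = 0.025 + 0.013 + 0.071 = 0.109.
At the golden rule MPK = n+g+δ, and in any Cobb-Douglas steady state s = (n+g+δ)·k/y = MPK·k/y = capital's share 0.23.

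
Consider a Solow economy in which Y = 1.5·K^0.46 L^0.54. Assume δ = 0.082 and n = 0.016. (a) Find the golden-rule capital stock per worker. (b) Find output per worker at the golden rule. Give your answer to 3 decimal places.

Capital per worker breaks even when investment replaces (n + δ)·k; here n + δ = 0.098.
Setting f'(k) = n+δ gives 0.46·1.5·k^(0.46−1) = 0.098, hence k_gold = (0.46·1.5/0.098)^(1/0.54) ≈ 37.1255.
y_gold = 1.5·37.1255^0.46 ≈ 7.9093.

(a) k_gold ≈ 37.125; (b) y_gold ≈ 7.909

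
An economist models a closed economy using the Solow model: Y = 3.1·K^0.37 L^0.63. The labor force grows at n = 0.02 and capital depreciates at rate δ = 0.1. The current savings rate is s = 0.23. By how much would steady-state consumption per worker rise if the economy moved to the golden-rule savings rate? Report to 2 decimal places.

Δc ≈ 0.56

Capital per worker breaks even when investment replaces (n + δ)·k; here n + δ = 0.12.
Current steady state (s = 0.23): k* = (0.23·3.1/0.12)^(1/0.63) ≈ 16.9210, y* = 3.1·16.9210^0.37 ≈ 8.8283, c* = (1−0.23)·8.8283 ≈ 6.7978.
Maximizing c = f(k) − (n+δ)·k gives f'(k) = n+δ, i.e. 0.37·3.1·k^(0.37−1) = 0.12, so k_gold = (0.37·3.1/0.12)^(1/0.63) ≈ 35.9884.
y_gold = 3.1·35.9884^0.37 ≈ 11.6719, c_gold = y_gold − 0.12·k_gold ≈ 7.3533.
Gain: Δc = 7.3533 − 6.7978 ≈ 0.5555.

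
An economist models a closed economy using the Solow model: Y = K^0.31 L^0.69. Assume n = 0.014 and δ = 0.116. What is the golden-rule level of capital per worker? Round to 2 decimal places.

Break-even investment rate: n + δ = 0.014 + 0.116 = 0.13.
Golden rule sets MPK = n+δ: 0.31·k^(0.31−1) = 0.13, so k_gold = (0.31/0.13)^(1/0.69) ≈ 3.5236.

k_gold ≈ 3.52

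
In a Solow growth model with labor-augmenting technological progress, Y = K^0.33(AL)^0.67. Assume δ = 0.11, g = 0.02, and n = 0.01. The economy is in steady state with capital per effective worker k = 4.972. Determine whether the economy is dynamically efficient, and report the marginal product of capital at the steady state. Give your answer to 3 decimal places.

n + g + δ = 0.01 + 0.02 + 0.11 = 0.14.
MPK = 0.33·k^(0.33−1) = 0.33·4.972^(-0.67) ≈ 0.1127.
MPK < 0.14, so the economy is dynamically inefficient (over-saving).

dynamically inefficient; MPK ≈ 0.113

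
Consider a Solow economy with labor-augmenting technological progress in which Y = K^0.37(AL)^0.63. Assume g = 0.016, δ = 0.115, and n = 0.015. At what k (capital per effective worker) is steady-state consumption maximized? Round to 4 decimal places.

k_gold ≈ 4.3755

Capital per effective worker breaks even when investment replaces (n + g + δ)·k; here n + g + δ = 0.146.
Maximizing c = f(k) − (n+g+δ)·k gives f'(k) = n+g+δ, i.e. 0.37·k^(0.37−1) = 0.146, so k_gold = (0.37/0.146)^(1/0.63) ≈ 4.3755.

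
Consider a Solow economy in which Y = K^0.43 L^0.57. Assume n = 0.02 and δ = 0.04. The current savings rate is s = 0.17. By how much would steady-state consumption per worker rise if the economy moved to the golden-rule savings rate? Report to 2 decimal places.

Δc ≈ 0.70

The effective depreciation rate is n + δ = 0.02 + 0.04 = 0.06.
Current steady state (s = 0.17): k* = (0.17/0.06)^(1/0.57) ≈ 6.2159, y* = 6.2159^0.43 ≈ 2.1939, c* = (1−0.17)·2.1939 ≈ 1.8209.
At the golden rule the marginal product of capital equals n+δ: 0.43·k^(0.43−1) = 0.06. Solving, k_gold = (0.43/0.06)^(1/0.57) ≈ 31.6633.
y_gold = 31.6633^0.43 ≈ 4.4181, c_gold = y_gold − 0.06·k_gold ≈ 2.5183.
Gain: Δc = 2.5183 − 1.8209 ≈ 0.6974.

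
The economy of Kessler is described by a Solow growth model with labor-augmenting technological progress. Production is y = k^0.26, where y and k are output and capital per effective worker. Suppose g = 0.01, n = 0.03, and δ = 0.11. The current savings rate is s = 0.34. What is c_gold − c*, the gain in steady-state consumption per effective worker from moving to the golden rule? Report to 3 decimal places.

Break-even investment rate: n + g + δ = 0.03 + 0.01 + 0.11 = 0.15.
Current steady state (s = 0.34): k* = (0.34/0.15)^(1/0.74) ≈ 3.0217, y* = 3.0217^0.26 ≈ 1.3331, c* = (1−0.34)·1.3331 ≈ 0.8799.
Golden rule sets MPK = n+g+δ: 0.26·k^(0.26−1) = 0.15, so k_gold = (0.26/0.15)^(1/0.74) ≈ 2.1029.
y_gold = 2.1029^0.26 ≈ 1.2132, c_gold = y_gold − 0.15·k_gold ≈ 0.8978.
Gain: Δc = 0.8978 − 0.8799 ≈ 0.0179.

Δc ≈ 0.018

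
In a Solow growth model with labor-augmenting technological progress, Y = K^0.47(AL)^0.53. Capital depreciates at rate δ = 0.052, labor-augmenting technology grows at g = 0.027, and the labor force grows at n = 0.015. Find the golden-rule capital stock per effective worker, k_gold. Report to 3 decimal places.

k_gold ≈ 20.836

The effective depreciation rate is n + g + δ = 0.015 + 0.027 + 0.052 = 0.094.
Maximizing c = f(k) − (n+g+δ)·k gives f'(k) = n+g+δ, i.e. 0.47·k^(0.47−1) = 0.094, so k_gold = (0.47/0.094)^(1/0.53) ≈ 20.8359.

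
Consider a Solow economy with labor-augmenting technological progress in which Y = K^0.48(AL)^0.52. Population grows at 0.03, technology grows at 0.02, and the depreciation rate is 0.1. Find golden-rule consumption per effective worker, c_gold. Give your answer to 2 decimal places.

c_gold ≈ 1.52

The effective depreciation rate is n + g + δ = 0.03 + 0.02 + 0.1 = 0.15.
At the golden rule the marginal product of capital equals n+g+δ: 0.48·k^(0.48−1) = 0.15. Solving, k_gold = (0.48/0.15)^(1/0.52) ≈ 9.3636.
y_gold = 9.3636^0.48 ≈ 2.9261.
c_gold = y_gold − (n+g+δ)·k_gold = 2.9261 − 0.15·9.3636 ≈ 1.5216.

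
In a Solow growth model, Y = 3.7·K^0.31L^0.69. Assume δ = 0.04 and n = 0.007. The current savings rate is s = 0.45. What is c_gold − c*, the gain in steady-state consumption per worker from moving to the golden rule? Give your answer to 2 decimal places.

Capital per worker breaks even when investment replaces (n + δ)·k; here n + δ = 0.047.
Current steady state (s = 0.45): k* = (0.45·3.7/0.047)^(1/0.69) ≈ 175.9487, y* = 3.7·175.9487^0.31 ≈ 18.3769, c* = (1−0.45)·18.3769 ≈ 10.1073.
Golden rule sets MPK = n+δ: 0.31·3.7·k^(0.31−1) = 0.047, so k_gold = (0.31·3.7/0.047)^(1/0.69) ≈ 102.5226.
y_gold = 3.7·102.5226^0.31 ≈ 15.5438, c_gold = y_gold − 0.047·k_gold ≈ 10.7252.
Gain: Δc = 10.7252 − 10.1073 ≈ 0.6179.

Δc ≈ 0.62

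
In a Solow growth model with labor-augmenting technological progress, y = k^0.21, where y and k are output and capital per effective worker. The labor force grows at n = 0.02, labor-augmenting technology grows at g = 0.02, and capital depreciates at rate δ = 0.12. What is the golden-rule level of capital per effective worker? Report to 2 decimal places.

k_gold ≈ 1.41

Capital per effective worker breaks even when investment replaces (n + g + δ)·k; here n + g + δ = 0.16.
Maximizing c = f(k) − (n+g+δ)·k gives f'(k) = n+g+δ, i.e. 0.21·k^(0.21−1) = 0.16, so k_gold = (0.21/0.16)^(1/0.79) ≈ 1.4109.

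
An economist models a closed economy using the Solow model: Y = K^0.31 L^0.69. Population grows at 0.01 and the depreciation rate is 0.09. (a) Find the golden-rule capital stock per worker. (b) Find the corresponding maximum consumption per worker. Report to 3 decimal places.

(a) k_gold ≈ 5.154; (b) c_gold ≈ 1.147

Capital per worker breaks even when investment replaces (n + δ)·k; here n + δ = 0.1.
Golden rule sets MPK = n+δ: 0.31·k^(0.31−1) = 0.1, so k_gold = (0.31/0.1)^(1/0.69) ≈ 5.1537.
y_gold = 5.1537^0.31 ≈ 1.6625; c_gold = y_gold − 0.1·k_gold ≈ 1.1471.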